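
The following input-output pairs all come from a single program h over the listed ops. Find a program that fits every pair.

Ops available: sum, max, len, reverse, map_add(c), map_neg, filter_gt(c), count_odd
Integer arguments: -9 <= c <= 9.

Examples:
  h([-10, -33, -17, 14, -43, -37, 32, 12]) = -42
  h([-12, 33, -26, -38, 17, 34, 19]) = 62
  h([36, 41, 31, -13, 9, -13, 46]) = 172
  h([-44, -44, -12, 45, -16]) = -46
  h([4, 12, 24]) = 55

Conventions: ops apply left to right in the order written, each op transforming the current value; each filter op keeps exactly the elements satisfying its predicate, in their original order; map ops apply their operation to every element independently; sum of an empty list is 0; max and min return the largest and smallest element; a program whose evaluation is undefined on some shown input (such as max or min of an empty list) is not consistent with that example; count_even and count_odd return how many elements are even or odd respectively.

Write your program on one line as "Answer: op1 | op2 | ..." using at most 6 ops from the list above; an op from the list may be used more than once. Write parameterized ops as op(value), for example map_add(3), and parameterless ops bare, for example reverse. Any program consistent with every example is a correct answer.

reverse | map_add(-1) | map_add(4) | map_add(2) | sum

Check, running the answer program on each example:
  [-10, -33, -17, 14, -43, -37, 32, 12] -> [12, 32, -37, -43, 14, -17, -33, -10] -> [11, 31, -38, -44, 13, -18, -34, -11] -> [15, 35, -34, -40, 17, -14, -30, -7] -> [17, 37, -32, -38, 19, -12, -28, -5] -> -42
  [-12, 33, -26, -38, 17, 34, 19] -> [19, 34, 17, -38, -26, 33, -12] -> [18, 33, 16, -39, -27, 32, -13] -> [22, 37, 20, -35, -23, 36, -9] -> [24, 39, 22, -33, -21, 38, -7] -> 62
  [36, 41, 31, -13, 9, -13, 46] -> [46, -13, 9, -13, 31, 41, 36] -> [45, -14, 8, -14, 30, 40, 35] -> [49, -10, 12, -10, 34, 44, 39] -> [51, -8, 14, -8, 36, 46, 41] -> 172
  [-44, -44, -12, 45, -16] -> [-16, 45, -12, -44, -44] -> [-17, 44, -13, -45, -45] -> [-13, 48, -9, -41, -41] -> [-11, 50, -7, -39, -39] -> -46
  [4, 12, 24] -> [24, 12, 4] -> [23, 11, 3] -> [27, 15, 7] -> [29, 17, 9] -> 55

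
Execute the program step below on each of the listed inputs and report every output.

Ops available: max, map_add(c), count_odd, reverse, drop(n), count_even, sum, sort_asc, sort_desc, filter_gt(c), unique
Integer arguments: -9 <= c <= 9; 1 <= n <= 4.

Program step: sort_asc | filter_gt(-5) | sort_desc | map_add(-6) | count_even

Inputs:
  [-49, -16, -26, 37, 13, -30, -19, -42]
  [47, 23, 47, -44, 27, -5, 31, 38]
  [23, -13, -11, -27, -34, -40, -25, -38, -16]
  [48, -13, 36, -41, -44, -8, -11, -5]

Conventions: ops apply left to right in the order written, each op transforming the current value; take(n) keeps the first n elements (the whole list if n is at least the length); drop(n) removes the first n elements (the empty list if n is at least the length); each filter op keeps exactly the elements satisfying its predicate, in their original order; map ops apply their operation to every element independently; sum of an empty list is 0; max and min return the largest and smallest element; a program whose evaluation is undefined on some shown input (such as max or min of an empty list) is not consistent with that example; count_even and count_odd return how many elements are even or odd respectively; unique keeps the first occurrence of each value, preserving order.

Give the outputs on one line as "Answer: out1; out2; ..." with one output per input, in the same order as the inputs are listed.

0; 1; 0; 2

Execution, op by op:
  [-49, -16, -26, 37, 13, -30, -19, -42] -> [-49, -42, -30, -26, -19, -16, 13, 37] -> [13, 37] -> [37, 13] -> [31, 7] -> 0
  [47, 23, 47, -44, 27, -5, 31, 38] -> [-44, -5, 23, 27, 31, 38, 47, 47] -> [23, 27, 31, 38, 47, 47] -> [47, 47, 38, 31, 27, 23] -> [41, 41, 32, 25, 21, 17] -> 1
  [23, -13, -11, -27, -34, -40, -25, -38, -16] -> [-40, -38, -34, -27, -25, -16, -13, -11, 23] -> [23] -> [23] -> [17] -> 0
  [48, -13, 36, -41, -44, -8, -11, -5] -> [-44, -41, -13, -11, -8, -5, 36, 48] -> [36, 48] -> [48, 36] -> [42, 30] -> 2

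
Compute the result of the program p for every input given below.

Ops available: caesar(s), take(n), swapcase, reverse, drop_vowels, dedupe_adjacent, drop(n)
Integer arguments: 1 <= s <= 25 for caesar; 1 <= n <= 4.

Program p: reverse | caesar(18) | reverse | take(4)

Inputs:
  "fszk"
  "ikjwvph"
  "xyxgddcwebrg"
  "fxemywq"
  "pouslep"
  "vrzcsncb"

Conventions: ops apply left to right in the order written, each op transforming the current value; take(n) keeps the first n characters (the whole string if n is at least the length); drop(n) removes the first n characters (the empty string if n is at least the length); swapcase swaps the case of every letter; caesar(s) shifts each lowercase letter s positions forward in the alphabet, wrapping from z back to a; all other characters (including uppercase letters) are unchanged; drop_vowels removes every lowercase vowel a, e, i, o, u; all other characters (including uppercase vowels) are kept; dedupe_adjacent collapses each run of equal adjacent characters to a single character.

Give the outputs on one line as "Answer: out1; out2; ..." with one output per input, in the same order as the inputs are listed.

"xkrc"; "acbo"; "pqpy"; "xpwe"; "hgmk"; "njru"

Execution, op by op:
  "fszk" -> "kzsf" -> "crkx" -> "xkrc" -> "xkrc"
  "ikjwvph" -> "hpvwjki" -> "zhnobca" -> "acbonhz" -> "acbo"
  "xyxgddcwebrg" -> "grbewcddgxyx" -> "yjtwouvvypqp" -> "pqpyvvuowtjy" -> "pqpy"
  "fxemywq" -> "qwymexf" -> "ioqewpx" -> "xpweqoi" -> "xpwe"
  "pouslep" -> "pelsuop" -> "hwdkmgh" -> "hgmkdwh" -> "hgmk"
  "vrzcsncb" -> "bcnsczrv" -> "tufkurjn" -> "njrukfut" -> "njru"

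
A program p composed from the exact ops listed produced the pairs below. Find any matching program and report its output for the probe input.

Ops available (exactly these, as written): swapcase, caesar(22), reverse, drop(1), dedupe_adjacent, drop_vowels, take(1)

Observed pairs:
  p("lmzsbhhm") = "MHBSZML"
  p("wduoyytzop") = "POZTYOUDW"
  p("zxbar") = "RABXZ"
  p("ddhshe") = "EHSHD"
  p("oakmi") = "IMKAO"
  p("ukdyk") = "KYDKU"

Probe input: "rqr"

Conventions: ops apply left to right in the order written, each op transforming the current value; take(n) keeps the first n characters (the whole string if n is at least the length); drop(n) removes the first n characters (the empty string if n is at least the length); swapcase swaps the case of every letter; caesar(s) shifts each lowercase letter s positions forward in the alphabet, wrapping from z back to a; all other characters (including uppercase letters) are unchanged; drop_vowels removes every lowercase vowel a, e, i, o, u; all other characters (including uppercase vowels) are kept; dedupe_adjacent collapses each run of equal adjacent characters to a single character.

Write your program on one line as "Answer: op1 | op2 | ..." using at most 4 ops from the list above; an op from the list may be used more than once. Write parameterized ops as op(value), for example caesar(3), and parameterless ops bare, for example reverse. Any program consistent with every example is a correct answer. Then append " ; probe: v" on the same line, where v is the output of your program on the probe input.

swapcase | reverse | dedupe_adjacent ; probe: "RQR"

Check, running the answer program on each example:
  "lmzsbhhm" -> "LMZSBHHM" -> "MHHBSZML" -> "MHBSZML"
  "wduoyytzop" -> "WDUOYYTZOP" -> "POZTYYOUDW" -> "POZTYOUDW"
  "zxbar" -> "ZXBAR" -> "RABXZ" -> "RABXZ"
  "ddhshe" -> "DDHSHE" -> "EHSHDD" -> "EHSHD"
  "oakmi" -> "OAKMI" -> "IMKAO" -> "IMKAO"
  "ukdyk" -> "UKDYK" -> "KYDKU" -> "KYDKU"
  probe: "rqr" -> "RQR" -> "RQR" -> "RQR"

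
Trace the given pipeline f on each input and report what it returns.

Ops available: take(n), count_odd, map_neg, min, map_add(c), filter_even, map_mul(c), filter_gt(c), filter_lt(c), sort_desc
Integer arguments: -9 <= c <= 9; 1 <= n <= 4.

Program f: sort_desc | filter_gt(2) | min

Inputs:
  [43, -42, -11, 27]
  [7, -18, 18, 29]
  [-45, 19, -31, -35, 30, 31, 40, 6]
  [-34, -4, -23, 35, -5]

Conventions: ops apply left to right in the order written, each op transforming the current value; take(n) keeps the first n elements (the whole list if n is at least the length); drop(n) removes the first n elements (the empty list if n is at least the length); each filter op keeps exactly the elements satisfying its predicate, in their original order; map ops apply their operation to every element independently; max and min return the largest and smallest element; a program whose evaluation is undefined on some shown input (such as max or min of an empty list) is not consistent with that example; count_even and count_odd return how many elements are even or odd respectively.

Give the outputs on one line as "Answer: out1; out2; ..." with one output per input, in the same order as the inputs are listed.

27; 7; 6; 35

Execution, op by op:
  [43, -42, -11, 27] -> [43, 27, -11, -42] -> [43, 27] -> 27
  [7, -18, 18, 29] -> [29, 18, 7, -18] -> [29, 18, 7] -> 7
  [-45, 19, -31, -35, 30, 31, 40, 6] -> [40, 31, 30, 19, 6, -31, -35, -45] -> [40, 31, 30, 19, 6] -> 6
  [-34, -4, -23, 35, -5] -> [35, -4, -5, -23, -34] -> [35] -> 35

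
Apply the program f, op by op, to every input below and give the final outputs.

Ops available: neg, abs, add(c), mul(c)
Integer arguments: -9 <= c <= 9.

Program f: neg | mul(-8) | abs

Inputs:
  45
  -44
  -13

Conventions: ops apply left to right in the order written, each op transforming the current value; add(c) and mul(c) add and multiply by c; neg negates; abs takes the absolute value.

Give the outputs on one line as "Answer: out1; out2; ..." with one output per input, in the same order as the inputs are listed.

360; 352; 104

Execution, op by op:
  45 -> -45 -> 360 -> 360
  -44 -> 44 -> -352 -> 352
  -13 -> 13 -> -104 -> 104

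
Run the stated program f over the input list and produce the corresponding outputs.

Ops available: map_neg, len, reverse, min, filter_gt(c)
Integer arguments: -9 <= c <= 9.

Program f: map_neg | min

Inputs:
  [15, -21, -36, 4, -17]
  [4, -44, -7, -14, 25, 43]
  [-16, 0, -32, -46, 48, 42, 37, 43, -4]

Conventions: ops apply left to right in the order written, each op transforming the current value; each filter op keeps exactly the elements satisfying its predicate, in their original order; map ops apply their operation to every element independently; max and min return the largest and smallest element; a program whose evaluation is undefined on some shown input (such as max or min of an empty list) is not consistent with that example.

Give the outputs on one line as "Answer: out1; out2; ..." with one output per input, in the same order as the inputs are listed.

Execution, op by op:
  [15, -21, -36, 4, -17] -> [-15, 21, 36, -4, 17] -> -15
  [4, -44, -7, -14, 25, 43] -> [-4, 44, 7, 14, -25, -43] -> -43
  [-16, 0, -32, -46, 48, 42, 37, 43, -4] -> [16, 0, 32, 46, -48, -42, -37, -43, 4] -> -48

-15; -43; -48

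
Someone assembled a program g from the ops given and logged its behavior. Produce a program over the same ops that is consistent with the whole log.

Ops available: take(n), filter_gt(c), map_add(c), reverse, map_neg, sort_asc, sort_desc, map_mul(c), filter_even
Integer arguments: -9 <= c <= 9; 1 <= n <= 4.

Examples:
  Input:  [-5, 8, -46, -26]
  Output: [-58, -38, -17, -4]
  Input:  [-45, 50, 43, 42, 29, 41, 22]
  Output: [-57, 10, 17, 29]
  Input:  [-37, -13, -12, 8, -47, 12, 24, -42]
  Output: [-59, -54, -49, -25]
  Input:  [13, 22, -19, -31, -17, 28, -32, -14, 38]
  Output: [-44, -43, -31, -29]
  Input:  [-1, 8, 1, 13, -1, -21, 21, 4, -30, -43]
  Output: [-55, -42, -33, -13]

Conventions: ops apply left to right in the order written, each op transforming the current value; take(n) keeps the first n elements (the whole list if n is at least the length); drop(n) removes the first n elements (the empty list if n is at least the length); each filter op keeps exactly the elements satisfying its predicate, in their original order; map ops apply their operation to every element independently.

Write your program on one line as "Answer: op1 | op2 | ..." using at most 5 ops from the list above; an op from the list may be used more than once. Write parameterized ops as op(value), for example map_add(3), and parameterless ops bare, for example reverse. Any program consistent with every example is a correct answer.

map_add(-7) | sort_asc | map_add(-5) | take(4)

Check, running the answer program on each example:
  [-5, 8, -46, -26] -> [-12, 1, -53, -33] -> [-53, -33, -12, 1] -> [-58, -38, -17, -4] -> [-58, -38, -17, -4]
  [-45, 50, 43, 42, 29, 41, 22] -> [-52, 43, 36, 35, 22, 34, 15] -> [-52, 15, 22, 34, 35, 36, 43] -> [-57, 10, 17, 29, 30, 31, 38] -> [-57, 10, 17, 29]
  [-37, -13, -12, 8, -47, 12, 24, -42] -> [-44, -20, -19, 1, -54, 5, 17, -49] -> [-54, -49, -44, -20, -19, 1, 5, 17] -> [-59, -54, -49, -25, -24, -4, 0, 12] -> [-59, -54, -49, -25]
  [13, 22, -19, -31, -17, 28, -32, -14, 38] -> [6, 15, -26, -38, -24, 21, -39, -21, 31] -> [-39, -38, -26, -24, -21, 6, 15, 21, 31] -> [-44, -43, -31, -29, -26, 1, 10, 16, 26] -> [-44, -43, -31, -29]
  [-1, 8, 1, 13, -1, -21, 21, 4, -30, -43] -> [-8, 1, -6, 6, -8, -28, 14, -3, -37, -50] -> [-50, -37, -28, -8, -8, -6, -3, 1, 6, 14] -> [-55, -42, -33, -13, -13, -11, -8, -4, 1, 9] -> [-55, -42, -33, -13]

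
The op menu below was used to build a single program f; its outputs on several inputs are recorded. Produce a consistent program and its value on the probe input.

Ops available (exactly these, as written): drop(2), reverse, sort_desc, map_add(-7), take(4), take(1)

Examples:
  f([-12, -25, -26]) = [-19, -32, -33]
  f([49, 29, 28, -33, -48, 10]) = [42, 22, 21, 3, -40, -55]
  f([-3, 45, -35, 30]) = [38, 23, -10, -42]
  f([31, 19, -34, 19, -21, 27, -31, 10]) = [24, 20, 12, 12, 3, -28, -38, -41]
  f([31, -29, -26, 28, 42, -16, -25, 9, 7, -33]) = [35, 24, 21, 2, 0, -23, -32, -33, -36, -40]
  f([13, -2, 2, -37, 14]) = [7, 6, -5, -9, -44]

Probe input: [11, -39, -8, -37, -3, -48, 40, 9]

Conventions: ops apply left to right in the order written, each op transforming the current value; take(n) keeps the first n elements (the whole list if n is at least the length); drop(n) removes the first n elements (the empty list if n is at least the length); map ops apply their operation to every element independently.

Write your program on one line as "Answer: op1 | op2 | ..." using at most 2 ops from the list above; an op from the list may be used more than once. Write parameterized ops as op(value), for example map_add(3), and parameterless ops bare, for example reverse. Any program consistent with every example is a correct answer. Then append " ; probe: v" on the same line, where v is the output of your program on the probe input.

map_add(-7) | sort_desc ; probe: [33, 4, 2, -10, -15, -44, -46, -55]

Check, running the answer program on each example:
  [-12, -25, -26] -> [-19, -32, -33] -> [-19, -32, -33]
  [49, 29, 28, -33, -48, 10] -> [42, 22, 21, -40, -55, 3] -> [42, 22, 21, 3, -40, -55]
  [-3, 45, -35, 30] -> [-10, 38, -42, 23] -> [38, 23, -10, -42]
  [31, 19, -34, 19, -21, 27, -31, 10] -> [24, 12, -41, 12, -28, 20, -38, 3] -> [24, 20, 12, 12, 3, -28, -38, -41]
  [31, -29, -26, 28, 42, -16, -25, 9, 7, -33] -> [24, -36, -33, 21, 35, -23, -32, 2, 0, -40] -> [35, 24, 21, 2, 0, -23, -32, -33, -36, -40]
  [13, -2, 2, -37, 14] -> [6, -9, -5, -44, 7] -> [7, 6, -5, -9, -44]
  probe: [11, -39, -8, -37, -3, -48, 40, 9] -> [4, -46, -15, -44, -10, -55, 33, 2] -> [33, 4, 2, -10, -15, -44, -46, -55]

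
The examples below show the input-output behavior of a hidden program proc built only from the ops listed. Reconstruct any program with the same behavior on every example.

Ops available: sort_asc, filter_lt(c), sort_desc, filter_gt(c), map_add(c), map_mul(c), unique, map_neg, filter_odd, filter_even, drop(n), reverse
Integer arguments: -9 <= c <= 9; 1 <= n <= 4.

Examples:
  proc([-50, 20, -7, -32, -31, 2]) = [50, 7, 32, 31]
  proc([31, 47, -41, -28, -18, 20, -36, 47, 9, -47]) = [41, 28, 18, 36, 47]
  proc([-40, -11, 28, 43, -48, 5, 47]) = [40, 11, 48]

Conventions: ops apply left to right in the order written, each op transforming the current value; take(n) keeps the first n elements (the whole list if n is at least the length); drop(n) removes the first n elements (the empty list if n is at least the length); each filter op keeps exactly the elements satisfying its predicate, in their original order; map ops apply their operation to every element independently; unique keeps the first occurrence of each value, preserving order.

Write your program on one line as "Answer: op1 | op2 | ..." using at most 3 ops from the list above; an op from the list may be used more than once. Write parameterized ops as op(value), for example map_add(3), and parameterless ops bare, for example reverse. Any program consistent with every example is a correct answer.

filter_lt(1) | map_neg

Check, running the answer program on each example:
  [-50, 20, -7, -32, -31, 2] -> [-50, -7, -32, -31] -> [50, 7, 32, 31]
  [31, 47, -41, -28, -18, 20, -36, 47, 9, -47] -> [-41, -28, -18, -36, -47] -> [41, 28, 18, 36, 47]
  [-40, -11, 28, 43, -48, 5, 47] -> [-40, -11, -48] -> [40, 11, 48]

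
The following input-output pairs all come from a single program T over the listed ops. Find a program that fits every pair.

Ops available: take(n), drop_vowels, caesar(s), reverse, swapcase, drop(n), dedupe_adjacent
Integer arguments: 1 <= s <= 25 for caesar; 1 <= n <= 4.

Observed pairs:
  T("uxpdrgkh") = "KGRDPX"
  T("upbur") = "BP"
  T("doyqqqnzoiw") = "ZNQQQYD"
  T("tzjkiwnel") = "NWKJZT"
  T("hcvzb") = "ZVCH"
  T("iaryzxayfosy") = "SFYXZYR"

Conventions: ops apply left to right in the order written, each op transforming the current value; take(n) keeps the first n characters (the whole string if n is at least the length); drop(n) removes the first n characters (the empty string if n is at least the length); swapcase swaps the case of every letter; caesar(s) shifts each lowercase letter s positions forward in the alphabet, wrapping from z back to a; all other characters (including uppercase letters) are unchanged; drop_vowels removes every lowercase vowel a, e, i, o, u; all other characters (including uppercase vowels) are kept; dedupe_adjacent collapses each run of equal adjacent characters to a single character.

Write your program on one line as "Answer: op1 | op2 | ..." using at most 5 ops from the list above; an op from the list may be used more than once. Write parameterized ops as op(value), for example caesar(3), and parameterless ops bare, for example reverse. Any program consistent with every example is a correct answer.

drop_vowels | reverse | swapcase | drop(1)

Check, running the answer program on each example:
  "uxpdrgkh" -> "xpdrgkh" -> "hkgrdpx" -> "HKGRDPX" -> "KGRDPX"
  "upbur" -> "pbr" -> "rbp" -> "RBP" -> "BP"
  "doyqqqnzoiw" -> "dyqqqnzw" -> "wznqqqyd" -> "WZNQQQYD" -> "ZNQQQYD"
  "tzjkiwnel" -> "tzjkwnl" -> "lnwkjzt" -> "LNWKJZT" -> "NWKJZT"
  "hcvzb" -> "hcvzb" -> "bzvch" -> "BZVCH" -> "ZVCH"
  "iaryzxayfosy" -> "ryzxyfsy" -> "ysfyxzyr" -> "YSFYXZYR" -> "SFYXZYR"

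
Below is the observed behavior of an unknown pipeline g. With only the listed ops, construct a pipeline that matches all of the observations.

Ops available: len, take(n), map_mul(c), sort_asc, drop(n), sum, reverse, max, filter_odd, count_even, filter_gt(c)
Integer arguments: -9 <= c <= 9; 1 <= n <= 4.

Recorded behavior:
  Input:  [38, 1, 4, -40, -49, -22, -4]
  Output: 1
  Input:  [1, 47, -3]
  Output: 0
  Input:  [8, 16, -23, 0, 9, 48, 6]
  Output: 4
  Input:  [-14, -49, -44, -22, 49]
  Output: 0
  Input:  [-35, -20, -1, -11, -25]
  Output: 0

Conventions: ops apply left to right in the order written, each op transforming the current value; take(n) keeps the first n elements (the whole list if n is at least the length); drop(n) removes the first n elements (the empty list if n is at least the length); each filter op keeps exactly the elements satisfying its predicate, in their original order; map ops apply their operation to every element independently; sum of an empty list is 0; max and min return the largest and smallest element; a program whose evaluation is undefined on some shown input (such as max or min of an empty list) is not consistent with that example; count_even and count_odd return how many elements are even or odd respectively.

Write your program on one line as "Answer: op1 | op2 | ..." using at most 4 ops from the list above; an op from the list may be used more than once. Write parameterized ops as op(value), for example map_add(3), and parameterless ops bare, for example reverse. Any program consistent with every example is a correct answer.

filter_gt(5) | map_mul(-7) | count_even

Check, running the answer program on each example:
  [38, 1, 4, -40, -49, -22, -4] -> [38] -> [-266] -> 1
  [1, 47, -3] -> [47] -> [-329] -> 0
  [8, 16, -23, 0, 9, 48, 6] -> [8, 16, 9, 48, 6] -> [-56, -112, -63, -336, -42] -> 4
  [-14, -49, -44, -22, 49] -> [49] -> [-343] -> 0
  [-35, -20, -1, -11, -25] -> [] -> [] -> 0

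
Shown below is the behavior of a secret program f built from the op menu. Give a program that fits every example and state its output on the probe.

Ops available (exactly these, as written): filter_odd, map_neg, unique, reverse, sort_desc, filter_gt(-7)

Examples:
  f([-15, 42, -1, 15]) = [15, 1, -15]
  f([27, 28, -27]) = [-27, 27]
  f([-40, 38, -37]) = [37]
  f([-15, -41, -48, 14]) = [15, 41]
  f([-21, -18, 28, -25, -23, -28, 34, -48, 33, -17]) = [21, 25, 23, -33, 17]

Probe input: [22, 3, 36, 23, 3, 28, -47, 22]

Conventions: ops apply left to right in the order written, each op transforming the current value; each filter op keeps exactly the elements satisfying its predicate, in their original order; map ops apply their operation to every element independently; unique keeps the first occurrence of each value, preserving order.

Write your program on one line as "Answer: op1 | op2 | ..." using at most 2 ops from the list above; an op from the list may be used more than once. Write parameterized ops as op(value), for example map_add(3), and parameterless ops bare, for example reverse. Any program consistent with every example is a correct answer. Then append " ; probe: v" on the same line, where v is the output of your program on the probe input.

map_neg | filter_odd ; probe: [-3, -23, -3, 47]

Check, running the answer program on each example:
  [-15, 42, -1, 15] -> [15, -42, 1, -15] -> [15, 1, -15]
  [27, 28, -27] -> [-27, -28, 27] -> [-27, 27]
  [-40, 38, -37] -> [40, -38, 37] -> [37]
  [-15, -41, -48, 14] -> [15, 41, 48, -14] -> [15, 41]
  [-21, -18, 28, -25, -23, -28, 34, -48, 33, -17] -> [21, 18, -28, 25, 23, 28, -34, 48, -33, 17] -> [21, 25, 23, -33, 17]
  probe: [22, 3, 36, 23, 3, 28, -47, 22] -> [-22, -3, -36, -23, -3, -28, 47, -22] -> [-3, -23, -3, 47]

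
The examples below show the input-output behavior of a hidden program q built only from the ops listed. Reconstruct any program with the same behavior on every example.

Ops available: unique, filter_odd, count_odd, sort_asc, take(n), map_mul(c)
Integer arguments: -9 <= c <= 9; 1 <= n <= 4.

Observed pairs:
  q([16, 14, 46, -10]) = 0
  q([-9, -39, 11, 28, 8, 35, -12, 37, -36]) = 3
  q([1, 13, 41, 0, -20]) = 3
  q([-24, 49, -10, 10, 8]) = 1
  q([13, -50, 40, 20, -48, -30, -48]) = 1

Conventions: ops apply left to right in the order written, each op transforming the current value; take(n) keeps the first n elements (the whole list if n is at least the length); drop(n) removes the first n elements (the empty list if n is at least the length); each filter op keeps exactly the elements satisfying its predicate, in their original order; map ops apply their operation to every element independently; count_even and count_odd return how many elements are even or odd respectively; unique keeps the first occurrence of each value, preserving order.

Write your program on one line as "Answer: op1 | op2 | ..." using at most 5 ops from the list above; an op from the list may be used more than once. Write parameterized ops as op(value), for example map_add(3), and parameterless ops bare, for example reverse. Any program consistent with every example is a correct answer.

sort_asc | map_mul(-1) | sort_asc | take(4) | count_odd

Check, running the answer program on each example:
  [16, 14, 46, -10] -> [-10, 14, 16, 46] -> [10, -14, -16, -46] -> [-46, -16, -14, 10] -> [-46, -16, -14, 10] -> 0
  [-9, -39, 11, 28, 8, 35, -12, 37, -36] -> [-39, -36, -12, -9, 8, 11, 28, 35, 37] -> [39, 36, 12, 9, -8, -11, -28, -35, -37] -> [-37, -35, -28, -11, -8, 9, 12, 36, 39] -> [-37, -35, -28, -11] -> 3
  [1, 13, 41, 0, -20] -> [-20, 0, 1, 13, 41] -> [20, 0, -1, -13, -41] -> [-41, -13, -1, 0, 20] -> [-41, -13, -1, 0] -> 3
  [-24, 49, -10, 10, 8] -> [-24, -10, 8, 10, 49] -> [24, 10, -8, -10, -49] -> [-49, -10, -8, 10, 24] -> [-49, -10, -8, 10] -> 1
  [13, -50, 40, 20, -48, -30, -48] -> [-50, -48, -48, -30, 13, 20, 40] -> [50, 48, 48, 30, -13, -20, -40] -> [-40, -20, -13, 30, 48, 48, 50] -> [-40, -20, -13, 30] -> 1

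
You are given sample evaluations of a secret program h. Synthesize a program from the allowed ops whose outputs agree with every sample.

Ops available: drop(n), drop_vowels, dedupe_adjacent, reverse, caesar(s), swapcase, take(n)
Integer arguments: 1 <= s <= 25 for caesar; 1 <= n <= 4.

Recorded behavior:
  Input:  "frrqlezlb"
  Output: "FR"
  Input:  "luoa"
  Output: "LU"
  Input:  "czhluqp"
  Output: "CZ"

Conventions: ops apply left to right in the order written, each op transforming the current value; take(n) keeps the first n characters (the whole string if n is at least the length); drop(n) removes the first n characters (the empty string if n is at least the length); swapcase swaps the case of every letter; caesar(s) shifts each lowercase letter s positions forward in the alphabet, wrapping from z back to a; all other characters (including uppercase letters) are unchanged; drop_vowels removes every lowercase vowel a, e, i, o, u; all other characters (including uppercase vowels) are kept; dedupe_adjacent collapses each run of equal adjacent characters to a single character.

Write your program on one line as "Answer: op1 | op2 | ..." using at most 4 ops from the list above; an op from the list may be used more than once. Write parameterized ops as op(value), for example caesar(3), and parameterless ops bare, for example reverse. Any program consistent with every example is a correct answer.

dedupe_adjacent | swapcase | take(2)

Check, running the answer program on each example:
  "frrqlezlb" -> "frqlezlb" -> "FRQLEZLB" -> "FR"
  "luoa" -> "luoa" -> "LUOA" -> "LU"
  "czhluqp" -> "czhluqp" -> "CZHLUQP" -> "CZ"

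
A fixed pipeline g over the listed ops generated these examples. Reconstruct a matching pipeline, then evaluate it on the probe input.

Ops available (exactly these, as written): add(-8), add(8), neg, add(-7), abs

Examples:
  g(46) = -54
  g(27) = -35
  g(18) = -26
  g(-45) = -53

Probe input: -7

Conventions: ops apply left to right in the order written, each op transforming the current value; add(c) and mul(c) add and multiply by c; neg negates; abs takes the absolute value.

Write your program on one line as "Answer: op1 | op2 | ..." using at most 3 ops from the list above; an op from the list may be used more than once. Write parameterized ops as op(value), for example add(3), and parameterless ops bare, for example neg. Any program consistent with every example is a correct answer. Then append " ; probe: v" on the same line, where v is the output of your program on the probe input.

abs | add(8) | neg ; probe: -15

Check, running the answer program on each example:
  46 -> 46 -> 54 -> -54
  27 -> 27 -> 35 -> -35
  18 -> 18 -> 26 -> -26
  -45 -> 45 -> 53 -> -53
  probe: -7 -> 7 -> 15 -> -15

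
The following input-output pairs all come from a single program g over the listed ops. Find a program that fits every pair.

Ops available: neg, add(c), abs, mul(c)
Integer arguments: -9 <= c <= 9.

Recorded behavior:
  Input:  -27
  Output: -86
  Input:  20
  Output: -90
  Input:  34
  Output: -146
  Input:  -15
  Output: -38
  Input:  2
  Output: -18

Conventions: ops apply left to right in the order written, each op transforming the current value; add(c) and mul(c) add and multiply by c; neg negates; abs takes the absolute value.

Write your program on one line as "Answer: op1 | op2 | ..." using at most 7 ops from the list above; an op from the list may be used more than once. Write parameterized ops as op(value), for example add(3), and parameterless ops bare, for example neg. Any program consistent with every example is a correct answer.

add(2) | add(2) | mul(-4) | abs | neg | add(6)

Check, running the answer program on each example:
  -27 -> -25 -> -23 -> 92 -> 92 -> -92 -> -86
  20 -> 22 -> 24 -> -96 -> 96 -> -96 -> -90
  34 -> 36 -> 38 -> -152 -> 152 -> -152 -> -146
  -15 -> -13 -> -11 -> 44 -> 44 -> -44 -> -38
  2 -> 4 -> 6 -> -24 -> 24 -> -24 -> -18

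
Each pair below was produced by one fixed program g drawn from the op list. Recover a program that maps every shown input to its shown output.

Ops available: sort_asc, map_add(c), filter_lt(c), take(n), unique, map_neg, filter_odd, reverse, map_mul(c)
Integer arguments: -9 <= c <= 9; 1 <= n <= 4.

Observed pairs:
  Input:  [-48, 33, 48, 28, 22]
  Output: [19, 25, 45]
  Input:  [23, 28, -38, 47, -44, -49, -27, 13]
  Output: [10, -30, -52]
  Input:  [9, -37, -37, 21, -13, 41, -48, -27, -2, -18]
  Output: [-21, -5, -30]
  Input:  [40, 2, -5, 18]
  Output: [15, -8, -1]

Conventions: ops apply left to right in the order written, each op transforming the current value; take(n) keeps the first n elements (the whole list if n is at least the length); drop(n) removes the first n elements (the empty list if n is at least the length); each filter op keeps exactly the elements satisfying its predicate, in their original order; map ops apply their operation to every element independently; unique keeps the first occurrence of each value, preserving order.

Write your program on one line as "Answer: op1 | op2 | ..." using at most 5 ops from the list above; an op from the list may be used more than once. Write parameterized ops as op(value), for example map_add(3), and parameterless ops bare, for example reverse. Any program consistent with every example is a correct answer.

reverse | unique | take(3) | map_add(-1) | map_add(-2)

Check, running the answer program on each example:
  [-48, 33, 48, 28, 22] -> [22, 28, 48, 33, -48] -> [22, 28, 48, 33, -48] -> [22, 28, 48] -> [21, 27, 47] -> [19, 25, 45]
  [23, 28, -38, 47, -44, -49, -27, 13] -> [13, -27, -49, -44, 47, -38, 28, 23] -> [13, -27, -49, -44, 47, -38, 28, 23] -> [13, -27, -49] -> [12, -28, -50] -> [10, -30, -52]
  [9, -37, -37, 21, -13, 41, -48, -27, -2, -18] -> [-18, -2, -27, -48, 41, -13, 21, -37, -37, 9] -> [-18, -2, -27, -48, 41, -13, 21, -37, 9] -> [-18, -2, -27] -> [-19, -3, -28] -> [-21, -5, -30]
  [40, 2, -5, 18] -> [18, -5, 2, 40] -> [18, -5, 2, 40] -> [18, -5, 2] -> [17, -6, 1] -> [15, -8, -1]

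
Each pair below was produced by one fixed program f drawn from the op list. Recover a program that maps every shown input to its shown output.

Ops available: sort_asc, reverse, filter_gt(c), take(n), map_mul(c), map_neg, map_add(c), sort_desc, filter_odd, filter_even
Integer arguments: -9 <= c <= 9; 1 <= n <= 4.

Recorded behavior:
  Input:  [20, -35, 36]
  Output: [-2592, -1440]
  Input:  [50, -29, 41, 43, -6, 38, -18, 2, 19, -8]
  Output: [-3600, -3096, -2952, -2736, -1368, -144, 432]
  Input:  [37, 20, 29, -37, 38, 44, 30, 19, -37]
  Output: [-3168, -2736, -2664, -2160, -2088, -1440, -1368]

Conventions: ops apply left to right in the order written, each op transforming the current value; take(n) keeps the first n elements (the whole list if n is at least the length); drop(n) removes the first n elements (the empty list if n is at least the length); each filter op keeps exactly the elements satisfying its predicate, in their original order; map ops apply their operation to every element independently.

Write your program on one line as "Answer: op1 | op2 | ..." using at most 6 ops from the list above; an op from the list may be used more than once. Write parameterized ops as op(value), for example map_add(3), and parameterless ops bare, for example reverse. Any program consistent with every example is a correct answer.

sort_desc | filter_gt(-8) | map_neg | map_mul(-8) | map_mul(-9)

Check, running the answer program on each example:
  [20, -35, 36] -> [36, 20, -35] -> [36, 20] -> [-36, -20] -> [288, 160] -> [-2592, -1440]
  [50, -29, 41, 43, -6, 38, -18, 2, 19, -8] -> [50, 43, 41, 38, 19, 2, -6, -8, -18, -29] -> [50, 43, 41, 38, 19, 2, -6] -> [-50, -43, -41, -38, -19, -2, 6] -> [400, 344, 328, 304, 152, 16, -48] -> [-3600, -3096, -2952, -2736, -1368, -144, 432]
  [37, 20, 29, -37, 38, 44, 30, 19, -37] -> [44, 38, 37, 30, 29, 20, 19, -37, -37] -> [44, 38, 37, 30, 29, 20, 19] -> [-44, -38, -37, -30, -29, -20, -19] -> [352, 304, 296, 240, 232, 160, 152] -> [-3168, -2736, -2664, -2160, -2088, -1440, -1368]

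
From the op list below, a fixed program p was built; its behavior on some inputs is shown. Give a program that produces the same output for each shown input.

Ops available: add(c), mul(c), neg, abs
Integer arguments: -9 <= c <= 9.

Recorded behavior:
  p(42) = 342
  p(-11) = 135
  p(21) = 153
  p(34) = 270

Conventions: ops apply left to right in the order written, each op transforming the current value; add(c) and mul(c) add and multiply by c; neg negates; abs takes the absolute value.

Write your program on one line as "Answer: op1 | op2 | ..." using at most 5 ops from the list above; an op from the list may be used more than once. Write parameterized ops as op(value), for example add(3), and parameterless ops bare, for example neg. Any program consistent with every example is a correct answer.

add(-3) | add(-1) | mul(-9) | abs

Check, running the answer program on each example:
  42 -> 39 -> 38 -> -342 -> 342
  -11 -> -14 -> -15 -> 135 -> 135
  21 -> 18 -> 17 -> -153 -> 153
  34 -> 31 -> 30 -> -270 -> 270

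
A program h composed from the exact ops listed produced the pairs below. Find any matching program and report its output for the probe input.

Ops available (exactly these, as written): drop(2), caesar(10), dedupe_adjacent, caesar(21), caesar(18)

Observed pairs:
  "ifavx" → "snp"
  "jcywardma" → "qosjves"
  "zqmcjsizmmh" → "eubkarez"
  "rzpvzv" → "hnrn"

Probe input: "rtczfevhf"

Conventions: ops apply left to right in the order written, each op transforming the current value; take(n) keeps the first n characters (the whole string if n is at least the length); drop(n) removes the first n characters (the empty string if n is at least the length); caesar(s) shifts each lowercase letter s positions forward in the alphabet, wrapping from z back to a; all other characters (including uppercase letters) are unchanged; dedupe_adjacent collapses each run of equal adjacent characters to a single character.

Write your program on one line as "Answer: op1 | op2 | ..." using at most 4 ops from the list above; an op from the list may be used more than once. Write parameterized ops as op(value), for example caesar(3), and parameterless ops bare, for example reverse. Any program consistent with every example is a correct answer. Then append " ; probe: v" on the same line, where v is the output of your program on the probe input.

dedupe_adjacent | drop(2) | caesar(18) ; probe: "urxwnzx"

Check, running the answer program on each example:
  "ifavx" -> "ifavx" -> "avx" -> "snp"
  "jcywardma" -> "jcywardma" -> "ywardma" -> "qosjves"
  "zqmcjsizmmh" -> "zqmcjsizmh" -> "mcjsizmh" -> "eubkarez"
  "rzpvzv" -> "rzpvzv" -> "pvzv" -> "hnrn"
  probe: "rtczfevhf" -> "rtczfevhf" -> "czfevhf" -> "urxwnzx"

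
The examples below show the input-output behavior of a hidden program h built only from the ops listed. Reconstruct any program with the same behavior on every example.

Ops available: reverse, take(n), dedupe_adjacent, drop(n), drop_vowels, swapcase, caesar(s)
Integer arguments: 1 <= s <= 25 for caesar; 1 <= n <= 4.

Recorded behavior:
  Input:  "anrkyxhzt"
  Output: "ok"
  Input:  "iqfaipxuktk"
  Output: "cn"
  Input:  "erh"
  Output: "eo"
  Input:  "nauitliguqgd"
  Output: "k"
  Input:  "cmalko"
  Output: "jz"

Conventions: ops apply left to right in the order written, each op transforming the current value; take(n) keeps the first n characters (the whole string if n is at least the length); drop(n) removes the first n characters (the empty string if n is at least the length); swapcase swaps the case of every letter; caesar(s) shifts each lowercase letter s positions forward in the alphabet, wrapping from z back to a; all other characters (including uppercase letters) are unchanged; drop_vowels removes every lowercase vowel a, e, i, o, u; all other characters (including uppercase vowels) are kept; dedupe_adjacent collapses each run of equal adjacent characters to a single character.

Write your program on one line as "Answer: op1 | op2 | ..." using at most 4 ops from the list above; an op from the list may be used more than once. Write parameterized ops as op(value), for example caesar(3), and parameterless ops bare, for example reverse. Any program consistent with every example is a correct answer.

take(3) | drop_vowels | caesar(23) | reverse

Check, running the answer program on each example:
  "anrkyxhzt" -> "anr" -> "nr" -> "ko" -> "ok"
  "iqfaipxuktk" -> "iqf" -> "qf" -> "nc" -> "cn"
  "erh" -> "erh" -> "rh" -> "oe" -> "eo"
  "nauitliguqgd" -> "nau" -> "n" -> "k" -> "k"
  "cmalko" -> "cma" -> "cm" -> "zj" -> "jz"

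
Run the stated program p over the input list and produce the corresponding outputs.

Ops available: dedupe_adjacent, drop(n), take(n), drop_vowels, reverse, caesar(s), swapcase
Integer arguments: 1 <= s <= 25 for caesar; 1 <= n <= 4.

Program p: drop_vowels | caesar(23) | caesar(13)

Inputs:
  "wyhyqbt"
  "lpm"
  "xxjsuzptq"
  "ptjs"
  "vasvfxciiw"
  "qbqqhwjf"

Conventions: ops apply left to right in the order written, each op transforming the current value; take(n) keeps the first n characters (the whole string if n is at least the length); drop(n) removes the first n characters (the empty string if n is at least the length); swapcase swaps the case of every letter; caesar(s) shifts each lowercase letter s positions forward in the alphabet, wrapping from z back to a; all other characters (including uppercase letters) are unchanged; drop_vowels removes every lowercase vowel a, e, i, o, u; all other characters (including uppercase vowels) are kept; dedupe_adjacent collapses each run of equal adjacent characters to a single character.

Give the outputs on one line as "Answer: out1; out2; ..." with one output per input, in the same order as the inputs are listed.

"giriald"; "vzw"; "hhtcjzda"; "zdtc"; "fcfphmg"; "alaargtp"

Execution, op by op:
  "wyhyqbt" -> "wyhyqbt" -> "tvevnyq" -> "giriald"
  "lpm" -> "lpm" -> "imj" -> "vzw"
  "xxjsuzptq" -> "xxjszptq" -> "uugpwmqn" -> "hhtcjzda"
  "ptjs" -> "ptjs" -> "mqgp" -> "zdtc"
  "vasvfxciiw" -> "vsvfxcw" -> "spscuzt" -> "fcfphmg"
  "qbqqhwjf" -> "qbqqhwjf" -> "nynnetgc" -> "alaargtp"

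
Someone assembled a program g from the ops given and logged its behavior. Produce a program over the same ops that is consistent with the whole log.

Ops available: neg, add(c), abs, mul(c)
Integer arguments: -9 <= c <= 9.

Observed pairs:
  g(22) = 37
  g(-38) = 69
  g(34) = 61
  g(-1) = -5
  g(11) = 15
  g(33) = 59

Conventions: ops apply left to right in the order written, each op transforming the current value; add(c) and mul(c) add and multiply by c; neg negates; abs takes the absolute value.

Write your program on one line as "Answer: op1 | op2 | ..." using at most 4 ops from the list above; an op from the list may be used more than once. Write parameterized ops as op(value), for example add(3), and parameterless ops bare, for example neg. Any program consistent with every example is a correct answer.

abs | mul(2) | add(-7)

Check, running the answer program on each example:
  22 -> 22 -> 44 -> 37
  -38 -> 38 -> 76 -> 69
  34 -> 34 -> 68 -> 61
  -1 -> 1 -> 2 -> -5
  11 -> 11 -> 22 -> 15
  33 -> 33 -> 66 -> 59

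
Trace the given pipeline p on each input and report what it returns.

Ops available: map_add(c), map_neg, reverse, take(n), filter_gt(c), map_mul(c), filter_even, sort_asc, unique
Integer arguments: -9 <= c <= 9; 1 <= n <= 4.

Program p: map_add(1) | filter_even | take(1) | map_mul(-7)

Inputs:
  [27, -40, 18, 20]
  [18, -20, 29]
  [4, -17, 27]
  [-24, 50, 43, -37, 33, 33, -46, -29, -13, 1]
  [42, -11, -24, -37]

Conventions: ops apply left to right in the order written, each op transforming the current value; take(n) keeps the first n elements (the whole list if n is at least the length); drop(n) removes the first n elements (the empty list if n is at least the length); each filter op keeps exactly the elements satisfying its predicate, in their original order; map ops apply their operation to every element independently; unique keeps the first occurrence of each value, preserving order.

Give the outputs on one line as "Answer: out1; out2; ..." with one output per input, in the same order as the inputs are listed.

Execution, op by op:
  [27, -40, 18, 20] -> [28, -39, 19, 21] -> [28] -> [28] -> [-196]
  [18, -20, 29] -> [19, -19, 30] -> [30] -> [30] -> [-210]
  [4, -17, 27] -> [5, -16, 28] -> [-16, 28] -> [-16] -> [112]
  [-24, 50, 43, -37, 33, 33, -46, -29, -13, 1] -> [-23, 51, 44, -36, 34, 34, -45, -28, -12, 2] -> [44, -36, 34, 34, -28, -12, 2] -> [44] -> [-308]
  [42, -11, -24, -37] -> [43, -10, -23, -36] -> [-10, -36] -> [-10] -> [70]

[-196]; [-210]; [112]; [-308]; [70]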